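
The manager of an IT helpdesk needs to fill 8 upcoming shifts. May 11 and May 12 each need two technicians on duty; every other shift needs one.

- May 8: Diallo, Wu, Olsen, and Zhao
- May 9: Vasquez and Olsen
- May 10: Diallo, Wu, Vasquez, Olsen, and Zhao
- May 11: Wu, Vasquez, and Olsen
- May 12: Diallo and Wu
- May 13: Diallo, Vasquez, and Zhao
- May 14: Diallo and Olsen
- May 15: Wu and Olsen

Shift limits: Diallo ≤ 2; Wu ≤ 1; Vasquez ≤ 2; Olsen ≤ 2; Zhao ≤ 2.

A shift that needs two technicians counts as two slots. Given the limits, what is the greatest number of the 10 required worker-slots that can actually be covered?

Total capacity across all technicians is 2+1+2+2+2 = 9, and 10 slots are needed, so at most 9 can be filled.
An assignment achieving 9: May 8→Zhao, May 9→Vasquez, May 11→Vasquez+Olsen, May 12→Diallo+Wu, May 13→Zhao, May 14→Diallo, May 15→Olsen.
Loads: Diallo 2/2, Wu 1/1, Vasquez 2/2, Olsen 2/2, Zhao 2/2.

9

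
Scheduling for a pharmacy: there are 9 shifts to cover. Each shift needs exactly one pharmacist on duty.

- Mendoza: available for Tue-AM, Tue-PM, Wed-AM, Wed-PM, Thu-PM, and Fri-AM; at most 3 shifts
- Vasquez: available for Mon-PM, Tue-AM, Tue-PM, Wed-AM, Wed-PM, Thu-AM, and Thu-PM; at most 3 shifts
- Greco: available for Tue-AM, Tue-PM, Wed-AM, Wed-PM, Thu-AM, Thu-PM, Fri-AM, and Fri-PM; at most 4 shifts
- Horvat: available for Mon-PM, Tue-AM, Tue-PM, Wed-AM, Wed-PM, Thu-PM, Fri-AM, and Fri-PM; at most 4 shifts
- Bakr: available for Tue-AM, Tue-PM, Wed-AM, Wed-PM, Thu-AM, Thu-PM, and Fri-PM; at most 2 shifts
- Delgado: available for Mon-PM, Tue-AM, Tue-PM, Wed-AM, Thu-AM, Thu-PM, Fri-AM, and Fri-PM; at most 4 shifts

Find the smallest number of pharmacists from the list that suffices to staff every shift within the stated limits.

3

9 slots to fill and no one can take more than 4, so at least ⌈9/4⌉ = 3 pharmacists are needed.
Mendoza, Vasquez, and Greco alone can cover everything: Mon-PM→Vasquez, Tue-AM→Mendoza, Tue-PM→Mendoza, Wed-AM→Vasquez, Wed-PM→Greco, Thu-AM→Vasquez, Thu-PM→Greco, Fri-AM→Mendoza, Fri-PM→Greco.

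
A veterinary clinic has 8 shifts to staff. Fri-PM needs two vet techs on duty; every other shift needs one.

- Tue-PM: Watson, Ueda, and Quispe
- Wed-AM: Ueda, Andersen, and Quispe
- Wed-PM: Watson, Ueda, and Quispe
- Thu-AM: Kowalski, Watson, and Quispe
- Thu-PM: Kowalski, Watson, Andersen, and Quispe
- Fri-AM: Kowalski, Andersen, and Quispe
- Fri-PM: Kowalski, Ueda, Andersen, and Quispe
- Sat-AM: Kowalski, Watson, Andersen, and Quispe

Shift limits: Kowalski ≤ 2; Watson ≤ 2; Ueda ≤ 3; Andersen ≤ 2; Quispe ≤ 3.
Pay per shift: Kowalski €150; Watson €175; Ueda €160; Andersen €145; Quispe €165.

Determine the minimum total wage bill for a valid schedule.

Picking the cheapest available vet tech for each shift independently would cost €1345, but that ignores the shift limits.
An optimal schedule: Tue-PM→Ueda, Wed-AM→Andersen, Wed-PM→Ueda, Thu-AM→Kowalski, Thu-PM→Kowalski, Fri-AM→Andersen, Fri-PM→Ueda+Quispe, Sat-AM→Quispe.
Total: 160 + 145 + 160 + 150 + 150 + 145 + 160 + 165 + 165 = €1400.

€1400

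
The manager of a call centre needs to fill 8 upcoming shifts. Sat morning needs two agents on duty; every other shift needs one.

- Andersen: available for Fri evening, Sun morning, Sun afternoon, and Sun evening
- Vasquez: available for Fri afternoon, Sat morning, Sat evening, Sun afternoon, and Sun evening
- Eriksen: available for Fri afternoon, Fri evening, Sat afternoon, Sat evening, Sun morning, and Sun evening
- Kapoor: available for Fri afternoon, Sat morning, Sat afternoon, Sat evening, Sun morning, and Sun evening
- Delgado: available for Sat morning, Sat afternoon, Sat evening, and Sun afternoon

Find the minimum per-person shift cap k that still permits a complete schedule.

2

With 5 agents and 9 worker-slots to fill, someone must work at least ⌈9/5⌉ = 2 shifts, so k ≥ 2.
k = 2 works: Fri afternoon→Vasquez, Fri evening→Andersen, Sat morning→Vasquez+Kapoor, Sat afternoon→Eriksen, Sat evening→Eriksen, Sun morning→Andersen, Sun afternoon→Delgado, Sun evening→Kapoor.
Loads: Andersen 2, Vasquez 2, Eriksen 2, Kapoor 2, Delgado 1 — all ≤ 2.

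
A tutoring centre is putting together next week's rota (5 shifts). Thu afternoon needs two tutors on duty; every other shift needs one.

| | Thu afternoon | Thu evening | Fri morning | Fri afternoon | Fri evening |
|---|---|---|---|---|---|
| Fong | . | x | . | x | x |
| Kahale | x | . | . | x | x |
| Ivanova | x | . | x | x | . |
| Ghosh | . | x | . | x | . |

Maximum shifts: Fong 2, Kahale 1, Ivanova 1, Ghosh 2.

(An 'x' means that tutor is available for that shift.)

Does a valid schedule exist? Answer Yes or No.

Total capacity is 6 and 6 slots are needed, so capacity alone doesn't rule it out.
Shifts {Thu afternoon, Fri morning} need 3 worker-slots in total, but the tutors available for any of those shifts (Kahale and Ivanova) can supply at most 2 among them. So no valid schedule exists.

No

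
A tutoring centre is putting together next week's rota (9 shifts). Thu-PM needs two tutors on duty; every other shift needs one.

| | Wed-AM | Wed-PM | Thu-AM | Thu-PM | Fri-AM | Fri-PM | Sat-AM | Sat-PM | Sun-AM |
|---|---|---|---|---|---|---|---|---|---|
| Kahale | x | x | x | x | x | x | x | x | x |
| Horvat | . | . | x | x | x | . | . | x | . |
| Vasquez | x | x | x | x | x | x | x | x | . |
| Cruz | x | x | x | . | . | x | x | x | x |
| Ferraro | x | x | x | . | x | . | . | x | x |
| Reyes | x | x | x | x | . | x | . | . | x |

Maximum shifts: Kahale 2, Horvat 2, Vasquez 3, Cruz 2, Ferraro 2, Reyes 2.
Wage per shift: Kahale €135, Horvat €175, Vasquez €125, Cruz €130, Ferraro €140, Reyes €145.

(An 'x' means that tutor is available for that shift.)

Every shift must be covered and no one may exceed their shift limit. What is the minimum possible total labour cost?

Picking the cheapest available tutor for each shift independently would cost €1265, but that ignores the shift limits.
An optimal schedule: Wed-AM→Cruz, Wed-PM→Kahale, Thu-AM→Ferraro, Thu-PM→Kahale+Reyes, Fri-AM→Vasquez, Fri-PM→Vasquez, Sat-AM→Vasquez, Sat-PM→Ferraro, Sun-AM→Cruz.
Total: 130 + 135 + 140 + 135 + 145 + 125 + 125 + 125 + 140 + 130 = €1330.

€1330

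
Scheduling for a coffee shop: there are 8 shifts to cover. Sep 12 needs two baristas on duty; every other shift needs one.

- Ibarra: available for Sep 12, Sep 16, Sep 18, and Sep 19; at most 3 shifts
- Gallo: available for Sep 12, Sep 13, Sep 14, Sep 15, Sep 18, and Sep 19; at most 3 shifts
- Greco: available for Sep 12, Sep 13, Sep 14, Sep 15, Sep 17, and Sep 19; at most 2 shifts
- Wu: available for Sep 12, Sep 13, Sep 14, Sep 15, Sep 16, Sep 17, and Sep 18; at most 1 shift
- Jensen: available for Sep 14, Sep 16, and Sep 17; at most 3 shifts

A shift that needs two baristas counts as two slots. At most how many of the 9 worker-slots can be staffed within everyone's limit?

Total capacity across all baristas is 3+3+2+1+3 = 12, and 9 slots are needed, so at most 9 can be filled.
An assignment achieving 9: Sep 12→Gallo+Greco, Sep 13→Gallo, Sep 14→Wu, Sep 15→Gallo, Sep 16→Ibarra, Sep 17→Greco, Sep 18→Ibarra, Sep 19→Ibarra.
Loads: Ibarra 3/3, Gallo 3/3, Greco 2/2, Wu 1/1, Jensen 0/3.

9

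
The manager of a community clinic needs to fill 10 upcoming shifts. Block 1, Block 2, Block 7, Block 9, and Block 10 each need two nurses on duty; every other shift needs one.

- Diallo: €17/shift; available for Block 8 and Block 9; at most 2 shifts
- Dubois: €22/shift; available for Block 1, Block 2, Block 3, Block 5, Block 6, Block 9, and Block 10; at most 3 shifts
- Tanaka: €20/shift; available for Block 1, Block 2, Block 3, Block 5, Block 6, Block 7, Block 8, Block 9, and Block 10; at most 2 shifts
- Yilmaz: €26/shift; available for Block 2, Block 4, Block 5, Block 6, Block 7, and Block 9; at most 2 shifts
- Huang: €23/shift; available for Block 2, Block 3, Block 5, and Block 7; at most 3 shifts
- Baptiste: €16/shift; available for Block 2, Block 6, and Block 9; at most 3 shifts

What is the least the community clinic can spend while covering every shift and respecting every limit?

€309

Block 1 can only be covered by Dubois and Tanaka, so that assignment is forced.
Block 4 can only be covered by Yilmaz, so that assignment is forced.
Block 10 can only be covered by Dubois and Tanaka, so that assignment is forced.
Picking the cheapest available nurse for each shift independently would cost €295, but that ignores the shift limits.
An optimal schedule: Block 1→Dubois+Tanaka, Block 2→Huang+Baptiste, Block 3→Dubois, Block 4→Yilmaz, Block 5→Huang, Block 6→Baptiste, Block 7→Yilmaz+Huang, Block 8→Diallo, Block 9→Diallo+Baptiste, Block 10→Dubois+Tanaka.
Total: 22 + 20 + 23 + 16 + 22 + 26 + 23 + 16 + 26 + 23 + 17 + 17 + 16 + 22 + 20 = €309.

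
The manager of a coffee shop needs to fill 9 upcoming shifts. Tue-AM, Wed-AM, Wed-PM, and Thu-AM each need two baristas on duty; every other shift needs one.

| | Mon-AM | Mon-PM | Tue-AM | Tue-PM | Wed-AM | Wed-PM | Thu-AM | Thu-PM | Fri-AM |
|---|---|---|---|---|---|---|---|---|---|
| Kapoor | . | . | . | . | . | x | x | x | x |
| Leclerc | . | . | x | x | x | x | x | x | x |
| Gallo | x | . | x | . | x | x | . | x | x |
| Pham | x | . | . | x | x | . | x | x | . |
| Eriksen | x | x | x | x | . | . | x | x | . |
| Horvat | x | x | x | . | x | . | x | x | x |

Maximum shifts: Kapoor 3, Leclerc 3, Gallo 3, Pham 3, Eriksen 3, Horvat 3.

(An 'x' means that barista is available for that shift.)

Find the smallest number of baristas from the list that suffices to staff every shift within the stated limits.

5

13 slots to fill and no one can take more than 3, so at least ⌈13/3⌉ = 5 baristas are needed.
Kapoor, Leclerc, Gallo, Pham, and Eriksen alone can cover everything: Mon-AM→Gallo, Mon-PM→Eriksen, Tue-AM→Leclerc+Gallo, Tue-PM→Leclerc, Wed-AM→Leclerc+Pham, Wed-PM→Kapoor+Gallo, Thu-AM→Pham+Eriksen, Thu-PM→Kapoor, Fri-AM→Kapoor.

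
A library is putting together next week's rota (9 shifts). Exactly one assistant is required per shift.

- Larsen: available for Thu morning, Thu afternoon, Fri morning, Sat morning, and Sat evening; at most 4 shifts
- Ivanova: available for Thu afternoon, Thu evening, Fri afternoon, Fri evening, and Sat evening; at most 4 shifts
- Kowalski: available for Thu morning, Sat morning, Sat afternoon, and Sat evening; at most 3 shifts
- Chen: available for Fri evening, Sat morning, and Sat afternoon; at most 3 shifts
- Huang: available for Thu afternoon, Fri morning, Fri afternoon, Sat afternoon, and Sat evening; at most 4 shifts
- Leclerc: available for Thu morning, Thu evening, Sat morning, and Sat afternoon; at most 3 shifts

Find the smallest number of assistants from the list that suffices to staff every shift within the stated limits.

3

9 slots to fill and no one can take more than 4, so at least ⌈9/4⌉ = 3 assistants are needed.
Larsen, Ivanova, and Kowalski alone can cover everything: Thu morning→Larsen, Thu afternoon→Larsen, Thu evening→Ivanova, Fri morning→Larsen, Fri afternoon→Ivanova, Fri evening→Ivanova, Sat morning→Larsen, Sat afternoon→Kowalski, Sat evening→Ivanova.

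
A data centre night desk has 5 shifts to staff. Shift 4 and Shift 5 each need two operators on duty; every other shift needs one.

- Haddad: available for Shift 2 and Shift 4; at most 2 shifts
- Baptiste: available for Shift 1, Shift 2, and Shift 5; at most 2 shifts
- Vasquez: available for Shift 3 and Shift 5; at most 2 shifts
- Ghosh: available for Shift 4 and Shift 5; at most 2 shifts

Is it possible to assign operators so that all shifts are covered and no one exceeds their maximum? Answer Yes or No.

Shift 1 can only be covered by Baptiste, so that assignment is forced.
Shift 3 can only be covered by Vasquez, so that assignment is forced.
Shift 4 can only be covered by Haddad and Ghosh, so that assignment is forced.
One valid schedule: Shift 1→Baptiste, Shift 2→Haddad, Shift 3→Vasquez, Shift 4→Haddad+Ghosh, Shift 5→Baptiste+Vasquez.
Loads: Haddad 2/2, Baptiste 2/2, Vasquez 2/2, Ghosh 1/2 — all within limits.

Yes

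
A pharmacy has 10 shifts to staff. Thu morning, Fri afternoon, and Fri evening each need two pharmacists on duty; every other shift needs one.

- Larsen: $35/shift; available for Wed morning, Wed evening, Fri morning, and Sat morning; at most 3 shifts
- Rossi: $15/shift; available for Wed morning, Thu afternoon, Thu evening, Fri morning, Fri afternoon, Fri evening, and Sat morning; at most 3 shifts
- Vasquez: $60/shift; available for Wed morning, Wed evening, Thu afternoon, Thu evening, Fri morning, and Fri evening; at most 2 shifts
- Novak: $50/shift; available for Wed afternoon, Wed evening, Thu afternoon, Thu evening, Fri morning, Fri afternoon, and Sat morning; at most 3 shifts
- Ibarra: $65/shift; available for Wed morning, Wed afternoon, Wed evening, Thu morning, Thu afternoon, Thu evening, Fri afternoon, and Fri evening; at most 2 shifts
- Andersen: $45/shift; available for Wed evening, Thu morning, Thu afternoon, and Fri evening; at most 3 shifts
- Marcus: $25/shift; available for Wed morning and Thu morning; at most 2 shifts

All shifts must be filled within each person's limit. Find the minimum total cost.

$435

Picking the cheapest available pharmacist for each shift independently would cost $355, but that ignores the shift limits.
An optimal schedule: Wed morning→Marcus, Wed afternoon→Novak, Wed evening→Larsen, Thu morning→Marcus+Andersen, Thu afternoon→Andersen, Thu evening→Rossi, Fri morning→Larsen, Fri afternoon→Rossi+Novak, Fri evening→Rossi+Andersen, Sat morning→Larsen.
Total: 25 + 50 + 35 + 25 + 45 + 45 + 15 + 35 + 15 + 50 + 15 + 45 + 35 = $435.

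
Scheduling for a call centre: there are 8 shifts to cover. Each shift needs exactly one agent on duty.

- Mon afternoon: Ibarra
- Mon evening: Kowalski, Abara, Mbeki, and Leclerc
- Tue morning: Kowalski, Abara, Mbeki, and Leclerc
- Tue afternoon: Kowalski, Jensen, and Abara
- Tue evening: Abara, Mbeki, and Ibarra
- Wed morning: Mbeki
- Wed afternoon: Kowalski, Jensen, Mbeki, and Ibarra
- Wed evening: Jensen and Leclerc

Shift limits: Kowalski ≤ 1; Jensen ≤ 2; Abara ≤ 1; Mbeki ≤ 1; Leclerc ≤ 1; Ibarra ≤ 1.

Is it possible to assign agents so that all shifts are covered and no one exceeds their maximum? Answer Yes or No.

No

Total capacity is 1+2+1+1+1+1 = 7 but 8 worker-slots are needed — infeasible.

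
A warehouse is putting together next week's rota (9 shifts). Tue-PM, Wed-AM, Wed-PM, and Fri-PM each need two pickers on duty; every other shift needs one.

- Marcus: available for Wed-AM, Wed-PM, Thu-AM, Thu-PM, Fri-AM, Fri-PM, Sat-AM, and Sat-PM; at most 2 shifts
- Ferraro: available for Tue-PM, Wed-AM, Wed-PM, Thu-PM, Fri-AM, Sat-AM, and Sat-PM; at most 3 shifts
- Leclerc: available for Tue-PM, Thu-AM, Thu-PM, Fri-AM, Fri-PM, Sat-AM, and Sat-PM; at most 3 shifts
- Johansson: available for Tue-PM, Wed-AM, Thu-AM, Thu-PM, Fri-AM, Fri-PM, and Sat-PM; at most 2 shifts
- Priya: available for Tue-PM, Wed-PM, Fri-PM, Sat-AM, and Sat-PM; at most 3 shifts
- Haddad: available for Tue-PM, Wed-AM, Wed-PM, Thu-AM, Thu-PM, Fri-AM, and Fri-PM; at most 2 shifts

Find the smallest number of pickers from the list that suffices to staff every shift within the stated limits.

5

13 slots to fill and no one can take more than 3, so at least ⌈13/3⌉ = 5 pickers are needed.
Marcus, Ferraro, Leclerc, Johansson, and Priya alone can cover everything: Tue-PM→Johansson+Priya, Wed-AM→Marcus+Ferraro, Wed-PM→Marcus+Ferraro, Thu-AM→Leclerc, Thu-PM→Ferraro, Fri-AM→Leclerc, Fri-PM→Johansson+Priya, Sat-AM→Leclerc, Sat-PM→Priya.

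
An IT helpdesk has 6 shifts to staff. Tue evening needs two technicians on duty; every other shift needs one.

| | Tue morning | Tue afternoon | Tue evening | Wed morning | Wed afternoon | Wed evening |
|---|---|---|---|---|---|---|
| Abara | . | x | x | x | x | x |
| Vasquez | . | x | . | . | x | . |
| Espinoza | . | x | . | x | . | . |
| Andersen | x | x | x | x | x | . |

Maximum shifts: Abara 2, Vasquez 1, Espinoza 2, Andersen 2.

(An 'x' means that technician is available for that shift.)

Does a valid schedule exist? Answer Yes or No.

Yes

Tue morning can only be covered by Andersen, so that assignment is forced.
Tue evening can only be covered by Abara and Andersen, so that assignment is forced.
Wed evening can only be covered by Abara, so that assignment is forced.
One valid schedule: Tue morning→Andersen, Tue afternoon→Espinoza, Tue evening→Abara+Andersen, Wed morning→Espinoza, Wed afternoon→Vasquez, Wed evening→Abara.
Loads: Abara 2/2, Vasquez 1/1, Espinoza 2/2, Andersen 2/2 — all within limits.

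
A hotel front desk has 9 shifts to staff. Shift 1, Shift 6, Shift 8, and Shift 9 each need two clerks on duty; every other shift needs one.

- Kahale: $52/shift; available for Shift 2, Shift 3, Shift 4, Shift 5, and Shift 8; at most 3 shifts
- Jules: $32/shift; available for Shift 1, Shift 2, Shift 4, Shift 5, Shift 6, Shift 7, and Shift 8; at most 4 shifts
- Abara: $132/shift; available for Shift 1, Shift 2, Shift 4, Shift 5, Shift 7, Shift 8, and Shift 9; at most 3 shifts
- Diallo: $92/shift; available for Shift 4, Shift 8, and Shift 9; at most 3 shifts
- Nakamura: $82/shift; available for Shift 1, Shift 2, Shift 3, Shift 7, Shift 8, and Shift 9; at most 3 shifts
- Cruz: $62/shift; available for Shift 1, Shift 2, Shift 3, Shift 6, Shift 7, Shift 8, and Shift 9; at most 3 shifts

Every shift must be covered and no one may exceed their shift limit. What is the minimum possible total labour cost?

$716

Shift 6 can only be covered by Jules and Cruz, so that assignment is forced.
Picking the cheapest available clerk for each shift independently would cost $596, but that ignores the shift limits.
An optimal schedule: Shift 1→Cruz+Nakamura, Shift 2→Kahale, Shift 3→Kahale, Shift 4→Jules, Shift 5→Jules, Shift 6→Jules+Cruz, Shift 7→Jules, Shift 8→Kahale+Nakamura, Shift 9→Cruz+Nakamura.
Total: 62 + 82 + 52 + 52 + 32 + 32 + 32 + 62 + 32 + 52 + 82 + 62 + 82 = $716.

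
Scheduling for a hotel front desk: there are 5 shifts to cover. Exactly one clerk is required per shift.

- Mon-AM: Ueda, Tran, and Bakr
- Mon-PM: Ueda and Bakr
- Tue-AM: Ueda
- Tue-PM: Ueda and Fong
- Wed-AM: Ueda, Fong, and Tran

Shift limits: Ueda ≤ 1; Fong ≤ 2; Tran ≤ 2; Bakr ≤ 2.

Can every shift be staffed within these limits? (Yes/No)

Tue-AM can only be covered by Ueda, so that assignment is forced.
One valid schedule: Mon-AM→Tran, Mon-PM→Bakr, Tue-AM→Ueda, Tue-PM→Fong, Wed-AM→Fong.
Loads: Ueda 1/1, Fong 2/2, Tran 1/2, Bakr 1/2 — all within limits.

Yes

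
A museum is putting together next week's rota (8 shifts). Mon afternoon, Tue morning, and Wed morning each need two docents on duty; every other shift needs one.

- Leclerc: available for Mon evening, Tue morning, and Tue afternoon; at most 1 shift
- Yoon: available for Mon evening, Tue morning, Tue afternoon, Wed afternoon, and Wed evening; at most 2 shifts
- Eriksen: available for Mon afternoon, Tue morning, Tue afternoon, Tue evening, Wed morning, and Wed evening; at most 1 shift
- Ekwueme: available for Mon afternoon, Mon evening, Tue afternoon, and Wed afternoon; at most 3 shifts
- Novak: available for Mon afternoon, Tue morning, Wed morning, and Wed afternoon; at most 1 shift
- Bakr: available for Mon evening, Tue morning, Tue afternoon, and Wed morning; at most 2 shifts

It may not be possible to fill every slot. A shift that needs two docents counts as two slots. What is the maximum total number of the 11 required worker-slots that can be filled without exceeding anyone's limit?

Total capacity across all docents is 1+2+1+3+1+2 = 10, and 11 slots are needed, so at most 10 can be filled.
An assignment achieving 10: Mon afternoon→Ekwueme+Novak, Mon evening→Ekwueme, Tue morning→Leclerc+Bakr, Tue afternoon→Ekwueme, Tue evening→Eriksen, Wed morning→Bakr, Wed afternoon→Yoon, Wed evening→Yoon.
Loads: Leclerc 1/1, Yoon 2/2, Eriksen 1/1, Ekwueme 3/3, Novak 1/1, Bakr 2/2.

10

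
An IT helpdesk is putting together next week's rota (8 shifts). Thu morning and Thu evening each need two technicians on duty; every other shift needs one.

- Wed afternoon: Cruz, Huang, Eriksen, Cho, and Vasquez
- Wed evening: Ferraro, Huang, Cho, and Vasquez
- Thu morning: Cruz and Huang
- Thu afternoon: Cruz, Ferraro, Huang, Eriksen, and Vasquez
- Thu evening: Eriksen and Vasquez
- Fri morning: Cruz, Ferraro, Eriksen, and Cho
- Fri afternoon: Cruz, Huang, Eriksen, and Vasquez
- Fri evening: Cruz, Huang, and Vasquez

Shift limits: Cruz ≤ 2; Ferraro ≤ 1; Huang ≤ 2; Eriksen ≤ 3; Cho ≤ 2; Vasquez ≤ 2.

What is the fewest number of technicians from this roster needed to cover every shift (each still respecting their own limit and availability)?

5

10 slots to fill and no one can take more than 3, so at least ⌈10/3⌉ = 4 technicians are needed.
Any 4 technicians together have capacity at most 3+2+2+2 = 9 < 10 slots, so 4 can never suffice.
Cruz, Ferraro, Huang, Eriksen, and Vasquez alone can cover everything: Wed afternoon→Eriksen, Wed evening→Ferraro, Thu morning→Cruz+Huang, Thu afternoon→Vasquez, Thu evening→Eriksen+Vasquez, Fri morning→Cruz, Fri afternoon→Eriksen, Fri evening→Huang.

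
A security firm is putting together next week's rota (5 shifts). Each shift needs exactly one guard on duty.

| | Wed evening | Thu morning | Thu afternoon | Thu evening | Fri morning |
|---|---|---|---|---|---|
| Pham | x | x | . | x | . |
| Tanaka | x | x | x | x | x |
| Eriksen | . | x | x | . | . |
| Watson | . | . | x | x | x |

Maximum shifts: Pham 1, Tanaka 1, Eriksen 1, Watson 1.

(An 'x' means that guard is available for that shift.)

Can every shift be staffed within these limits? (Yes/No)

No

Shifts {Wed evening, Thu morning, Thu afternoon, Thu evening, Fri morning} need 5 worker-slots in total, but the guards available for any of those shifts (Pham, Tanaka, Eriksen, and Watson) can supply at most 4 among them. So no valid schedule exists.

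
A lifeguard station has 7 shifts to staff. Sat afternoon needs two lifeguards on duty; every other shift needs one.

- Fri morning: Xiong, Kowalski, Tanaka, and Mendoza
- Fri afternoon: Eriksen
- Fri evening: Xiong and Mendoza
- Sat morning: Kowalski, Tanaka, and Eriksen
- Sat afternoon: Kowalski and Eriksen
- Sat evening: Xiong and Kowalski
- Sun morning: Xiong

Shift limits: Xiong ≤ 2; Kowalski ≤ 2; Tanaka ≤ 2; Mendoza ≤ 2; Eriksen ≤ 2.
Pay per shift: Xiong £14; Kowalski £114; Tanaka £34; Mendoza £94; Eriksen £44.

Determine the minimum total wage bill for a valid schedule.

£392

Fri afternoon can only be covered by Eriksen, so that assignment is forced.
Sat afternoon can only be covered by Kowalski and Eriksen, so that assignment is forced.
Sun morning can only be covered by Xiong, so that assignment is forced.
Picking the cheapest available lifeguard for each shift independently would cost £292, but that ignores the shift limits.
An optimal schedule: Fri morning→Tanaka, Fri afternoon→Eriksen, Fri evening→Mendoza, Sat morning→Tanaka, Sat afternoon→Eriksen+Kowalski, Sat evening→Xiong, Sun morning→Xiong.
Total: 34 + 44 + 94 + 34 + 44 + 114 + 14 + 14 = £392.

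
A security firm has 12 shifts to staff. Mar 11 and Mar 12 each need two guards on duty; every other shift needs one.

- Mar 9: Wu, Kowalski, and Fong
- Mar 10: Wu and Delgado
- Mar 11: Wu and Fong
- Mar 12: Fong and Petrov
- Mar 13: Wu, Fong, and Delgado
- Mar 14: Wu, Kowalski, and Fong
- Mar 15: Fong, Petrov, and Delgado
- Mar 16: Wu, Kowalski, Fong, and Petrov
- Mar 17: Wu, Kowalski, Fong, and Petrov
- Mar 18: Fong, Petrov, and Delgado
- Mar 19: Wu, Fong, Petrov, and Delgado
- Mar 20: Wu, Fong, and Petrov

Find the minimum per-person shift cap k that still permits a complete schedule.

3

With 5 guards and 14 worker-slots to fill, someone must work at least ⌈14/5⌉ = 3 shifts, so k ≥ 3.
k = 3 works: Mar 9→Wu, Mar 10→Wu, Mar 11→Wu+Fong, Mar 12→Fong+Petrov, Mar 13→Fong, Mar 14→Kowalski, Mar 15→Petrov, Mar 16→Kowalski, Mar 17→Kowalski, Mar 18→Delgado, Mar 19→Delgado, Mar 20→Petrov.
Loads: Wu 3, Kowalski 3, Fong 3, Petrov 3, Delgado 2 — all ≤ 3.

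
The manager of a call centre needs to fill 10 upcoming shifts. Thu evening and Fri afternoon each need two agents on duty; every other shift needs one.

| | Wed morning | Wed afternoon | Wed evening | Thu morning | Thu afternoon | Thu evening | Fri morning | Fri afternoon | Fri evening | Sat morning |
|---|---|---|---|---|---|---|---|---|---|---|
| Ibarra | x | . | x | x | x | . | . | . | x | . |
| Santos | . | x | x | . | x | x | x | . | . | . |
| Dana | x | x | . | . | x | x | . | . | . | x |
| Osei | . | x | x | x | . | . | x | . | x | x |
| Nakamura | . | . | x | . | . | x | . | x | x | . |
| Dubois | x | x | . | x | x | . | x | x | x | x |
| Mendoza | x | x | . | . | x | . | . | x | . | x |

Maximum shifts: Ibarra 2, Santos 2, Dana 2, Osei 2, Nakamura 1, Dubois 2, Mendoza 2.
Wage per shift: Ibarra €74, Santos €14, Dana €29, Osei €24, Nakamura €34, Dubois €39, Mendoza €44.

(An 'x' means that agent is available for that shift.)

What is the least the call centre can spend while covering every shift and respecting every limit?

€408

Picking the cheapest available agent for each shift independently would cost €273, but that ignores the shift limits.
An optimal schedule: Wed morning→Dana, Wed afternoon→Mendoza, Wed evening→Osei, Thu morning→Osei, Thu afternoon→Ibarra, Thu evening→Santos+Dana, Fri morning→Santos, Fri afternoon→Nakamura+Dubois, Fri evening→Dubois, Sat morning→Mendoza.
Total: 29 + 44 + 24 + 24 + 74 + 14 + 29 + 14 + 34 + 39 + 39 + 44 = €408.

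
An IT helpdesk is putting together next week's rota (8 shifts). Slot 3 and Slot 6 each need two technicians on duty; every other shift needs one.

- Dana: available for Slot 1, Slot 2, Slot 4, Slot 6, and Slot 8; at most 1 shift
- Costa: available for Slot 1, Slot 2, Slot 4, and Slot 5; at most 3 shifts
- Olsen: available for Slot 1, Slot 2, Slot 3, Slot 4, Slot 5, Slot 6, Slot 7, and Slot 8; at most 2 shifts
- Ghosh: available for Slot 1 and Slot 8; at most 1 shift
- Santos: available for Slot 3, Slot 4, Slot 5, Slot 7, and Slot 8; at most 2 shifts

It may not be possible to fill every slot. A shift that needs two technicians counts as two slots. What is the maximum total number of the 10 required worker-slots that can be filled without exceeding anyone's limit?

Total capacity across all technicians is 1+3+2+1+2 = 9, and 10 slots are needed, so at most 9 can be filled.
An assignment achieving 9: Slot 1→Costa, Slot 2→Costa, Slot 3→Olsen+Santos, Slot 5→Costa, Slot 6→Dana+Olsen, Slot 7→Santos, Slot 8→Ghosh.
Loads: Dana 1/1, Costa 3/3, Olsen 2/2, Ghosh 1/1, Santos 2/2.

9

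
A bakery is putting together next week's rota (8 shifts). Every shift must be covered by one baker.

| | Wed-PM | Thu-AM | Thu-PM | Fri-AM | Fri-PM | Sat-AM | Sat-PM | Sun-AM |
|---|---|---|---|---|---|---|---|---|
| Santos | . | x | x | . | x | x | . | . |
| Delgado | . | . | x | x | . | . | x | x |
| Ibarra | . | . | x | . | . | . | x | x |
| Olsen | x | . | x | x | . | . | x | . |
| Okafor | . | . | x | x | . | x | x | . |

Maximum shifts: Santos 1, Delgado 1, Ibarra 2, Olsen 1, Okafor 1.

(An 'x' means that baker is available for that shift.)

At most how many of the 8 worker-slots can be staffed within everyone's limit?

Total capacity across all bakers is 1+1+2+1+1 = 6, and 8 slots are needed, so at most 6 can be filled.
An assignment achieving 6: Wed-PM→Olsen, Thu-AM→Santos, Thu-PM→Ibarra, Sat-AM→Okafor, Sat-PM→Ibarra, Sun-AM→Delgado.
Loads: Santos 1/1, Delgado 1/1, Ibarra 2/2, Olsen 1/1, Okafor 1/1.

6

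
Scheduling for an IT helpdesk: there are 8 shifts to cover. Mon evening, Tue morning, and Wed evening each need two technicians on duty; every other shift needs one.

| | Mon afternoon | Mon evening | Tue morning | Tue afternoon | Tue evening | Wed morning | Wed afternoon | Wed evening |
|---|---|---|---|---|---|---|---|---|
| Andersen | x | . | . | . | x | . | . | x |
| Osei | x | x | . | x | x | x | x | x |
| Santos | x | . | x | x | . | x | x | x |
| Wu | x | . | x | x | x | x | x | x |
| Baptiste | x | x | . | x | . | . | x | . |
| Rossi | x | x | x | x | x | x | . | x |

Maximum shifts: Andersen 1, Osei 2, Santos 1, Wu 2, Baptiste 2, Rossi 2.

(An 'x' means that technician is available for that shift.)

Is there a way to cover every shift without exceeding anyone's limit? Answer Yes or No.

No

Total capacity is 1+2+1+2+2+2 = 10 but 11 worker-slots are needed — infeasible.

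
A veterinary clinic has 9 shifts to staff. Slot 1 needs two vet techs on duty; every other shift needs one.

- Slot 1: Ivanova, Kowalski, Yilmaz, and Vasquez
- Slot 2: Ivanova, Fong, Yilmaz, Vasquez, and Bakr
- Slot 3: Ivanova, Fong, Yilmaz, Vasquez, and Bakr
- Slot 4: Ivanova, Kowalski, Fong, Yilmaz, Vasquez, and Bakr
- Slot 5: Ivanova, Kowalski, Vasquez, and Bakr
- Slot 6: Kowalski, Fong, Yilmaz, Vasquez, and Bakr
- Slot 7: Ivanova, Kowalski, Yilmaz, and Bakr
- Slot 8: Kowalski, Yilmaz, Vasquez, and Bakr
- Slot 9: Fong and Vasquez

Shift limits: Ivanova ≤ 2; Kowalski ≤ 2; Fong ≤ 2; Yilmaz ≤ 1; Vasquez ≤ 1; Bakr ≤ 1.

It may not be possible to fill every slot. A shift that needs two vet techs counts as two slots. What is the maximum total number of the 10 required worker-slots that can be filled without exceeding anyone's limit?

9

Total capacity across all vet techs is 2+2+2+1+1+1 = 9, and 10 slots are needed, so at most 9 can be filled.
An assignment achieving 9: Slot 1→Ivanova+Kowalski, Slot 2→Fong, Slot 3→Vasquez, Slot 5→Ivanova, Slot 6→Bakr, Slot 7→Kowalski, Slot 8→Yilmaz, Slot 9→Fong.
Loads: Ivanova 2/2, Kowalski 2/2, Fong 2/2, Yilmaz 1/1, Vasquez 1/1, Bakr 1/1.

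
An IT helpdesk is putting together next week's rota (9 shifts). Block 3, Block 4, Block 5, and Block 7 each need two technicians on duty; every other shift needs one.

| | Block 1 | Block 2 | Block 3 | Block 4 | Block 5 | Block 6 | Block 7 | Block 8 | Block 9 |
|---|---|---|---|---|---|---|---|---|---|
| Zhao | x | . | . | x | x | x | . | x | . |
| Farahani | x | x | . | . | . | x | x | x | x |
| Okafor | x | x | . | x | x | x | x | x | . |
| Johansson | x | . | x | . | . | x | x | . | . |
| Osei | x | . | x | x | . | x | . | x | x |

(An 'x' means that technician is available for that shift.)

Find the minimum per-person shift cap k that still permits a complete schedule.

With 5 technicians and 13 worker-slots to fill, someone must work at least ⌈13/5⌉ = 3 shifts, so k ≥ 3.
k = 3 works: Block 1→Johansson, Block 2→Farahani, Block 3→Johansson+Osei, Block 4→Zhao+Okafor, Block 5→Zhao+Okafor, Block 6→Johansson, Block 7→Farahani+Okafor, Block 8→Zhao, Block 9→Farahani.
Loads: Zhao 3, Farahani 3, Okafor 3, Johansson 3, Osei 1 — all ≤ 3.

3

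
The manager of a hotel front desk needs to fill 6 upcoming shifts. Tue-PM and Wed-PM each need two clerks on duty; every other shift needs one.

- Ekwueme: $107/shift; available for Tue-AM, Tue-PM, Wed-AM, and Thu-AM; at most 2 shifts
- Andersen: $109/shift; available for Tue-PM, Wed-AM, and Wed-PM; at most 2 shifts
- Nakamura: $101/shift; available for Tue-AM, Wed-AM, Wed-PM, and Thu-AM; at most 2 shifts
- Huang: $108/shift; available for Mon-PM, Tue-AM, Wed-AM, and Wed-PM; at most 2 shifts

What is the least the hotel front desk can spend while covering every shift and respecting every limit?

$850

Mon-PM can only be covered by Huang, so that assignment is forced.
Tue-PM can only be covered by Ekwueme and Andersen, so that assignment is forced.
Picking the cheapest available clerk for each shift independently would cost $836, but that ignores the shift limits.
An optimal schedule: Mon-PM→Huang, Tue-AM→Nakamura, Tue-PM→Ekwueme+Andersen, Wed-AM→Huang, Wed-PM→Andersen+Nakamura, Thu-AM→Ekwueme.
Total: 108 + 101 + 107 + 109 + 108 + 109 + 101 + 107 = $850.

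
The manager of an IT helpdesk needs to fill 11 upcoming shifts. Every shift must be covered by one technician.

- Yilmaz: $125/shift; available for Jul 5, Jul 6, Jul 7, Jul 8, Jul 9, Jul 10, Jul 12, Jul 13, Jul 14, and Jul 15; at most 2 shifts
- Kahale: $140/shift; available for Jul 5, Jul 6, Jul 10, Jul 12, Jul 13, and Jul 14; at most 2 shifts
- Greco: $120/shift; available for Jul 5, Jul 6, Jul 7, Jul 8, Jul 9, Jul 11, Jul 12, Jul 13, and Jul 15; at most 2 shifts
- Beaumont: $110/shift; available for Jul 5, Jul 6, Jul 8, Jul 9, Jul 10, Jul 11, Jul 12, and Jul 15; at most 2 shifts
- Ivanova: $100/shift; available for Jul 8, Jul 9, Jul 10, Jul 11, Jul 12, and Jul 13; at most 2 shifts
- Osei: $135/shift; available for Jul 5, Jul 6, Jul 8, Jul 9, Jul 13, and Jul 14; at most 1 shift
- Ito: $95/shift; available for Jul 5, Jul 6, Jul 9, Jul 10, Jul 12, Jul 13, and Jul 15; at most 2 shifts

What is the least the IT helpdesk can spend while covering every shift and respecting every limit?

$1235

Picking the cheapest available technician for each shift independently would cost $1110, but that ignores the shift limits.
An optimal schedule: Jul 5→Beaumont, Jul 6→Beaumont, Jul 7→Greco, Jul 8→Ivanova, Jul 9→Greco, Jul 10→Ito, Jul 11→Ivanova, Jul 12→Yilmaz, Jul 13→Osei, Jul 14→Yilmaz, Jul 15→Ito.
Total: 110 + 110 + 120 + 100 + 120 + 95 + 100 + 125 + 135 + 125 + 95 = $1235.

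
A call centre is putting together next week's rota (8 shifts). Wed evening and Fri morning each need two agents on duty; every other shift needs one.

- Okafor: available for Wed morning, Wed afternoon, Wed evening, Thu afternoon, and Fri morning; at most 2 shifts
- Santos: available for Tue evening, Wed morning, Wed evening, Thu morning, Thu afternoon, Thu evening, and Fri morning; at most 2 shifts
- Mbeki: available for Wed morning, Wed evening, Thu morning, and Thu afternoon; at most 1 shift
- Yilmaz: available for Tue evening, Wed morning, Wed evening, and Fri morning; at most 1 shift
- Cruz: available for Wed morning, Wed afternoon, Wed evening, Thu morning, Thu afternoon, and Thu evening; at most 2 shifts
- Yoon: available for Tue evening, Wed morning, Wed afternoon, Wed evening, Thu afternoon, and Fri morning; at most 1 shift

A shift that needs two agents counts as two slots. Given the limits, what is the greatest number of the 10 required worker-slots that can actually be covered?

9

Total capacity across all agents is 2+2+1+1+2+1 = 9, and 10 slots are needed, so at most 9 can be filled.
An assignment achieving 9: Tue evening→Santos, Wed morning→Cruz, Wed afternoon→Okafor, Wed evening→Yoon, Thu morning→Mbeki, Thu afternoon→Cruz, Thu evening→Santos, Fri morning→Okafor+Yilmaz.
Loads: Okafor 2/2, Santos 2/2, Mbeki 1/1, Yilmaz 1/1, Cruz 2/2, Yoon 1/1.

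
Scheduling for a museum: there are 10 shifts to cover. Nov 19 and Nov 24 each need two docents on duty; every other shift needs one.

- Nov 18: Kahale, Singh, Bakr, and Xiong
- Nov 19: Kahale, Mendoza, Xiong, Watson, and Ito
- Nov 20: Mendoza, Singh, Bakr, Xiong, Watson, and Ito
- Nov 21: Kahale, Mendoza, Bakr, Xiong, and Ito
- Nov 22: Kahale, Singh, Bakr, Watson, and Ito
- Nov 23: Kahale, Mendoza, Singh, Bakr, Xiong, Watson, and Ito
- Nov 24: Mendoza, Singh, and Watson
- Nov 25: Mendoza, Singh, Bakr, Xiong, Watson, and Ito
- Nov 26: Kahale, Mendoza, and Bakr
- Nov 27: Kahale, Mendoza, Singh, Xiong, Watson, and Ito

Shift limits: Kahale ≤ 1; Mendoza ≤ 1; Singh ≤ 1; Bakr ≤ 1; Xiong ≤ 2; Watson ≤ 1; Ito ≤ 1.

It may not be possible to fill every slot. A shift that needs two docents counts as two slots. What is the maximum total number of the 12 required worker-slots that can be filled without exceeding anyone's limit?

8

Total capacity across all docents is 1+1+1+1+2+1+1 = 8, and 12 slots are needed, so at most 8 can be filled.
An assignment achieving 8: Nov 18→Bakr, Nov 19→Xiong+Watson, Nov 21→Xiong, Nov 22→Ito, Nov 24→Mendoza+Singh, Nov 26→Kahale.
Loads: Kahale 1/1, Mendoza 1/1, Singh 1/1, Bakr 1/1, Xiong 2/2, Watson 1/1, Ito 1/1.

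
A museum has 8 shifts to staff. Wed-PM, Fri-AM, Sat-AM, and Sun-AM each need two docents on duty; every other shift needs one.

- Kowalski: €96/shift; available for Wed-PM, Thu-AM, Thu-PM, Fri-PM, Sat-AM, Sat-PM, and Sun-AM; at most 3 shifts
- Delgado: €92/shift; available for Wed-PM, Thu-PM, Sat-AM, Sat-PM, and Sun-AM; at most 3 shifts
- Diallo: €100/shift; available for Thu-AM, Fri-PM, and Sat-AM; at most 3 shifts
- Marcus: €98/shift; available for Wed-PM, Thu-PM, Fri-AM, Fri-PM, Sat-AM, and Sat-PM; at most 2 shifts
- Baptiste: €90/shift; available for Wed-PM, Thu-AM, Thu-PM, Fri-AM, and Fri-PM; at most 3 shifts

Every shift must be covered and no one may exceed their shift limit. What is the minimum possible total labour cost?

Fri-AM can only be covered by Marcus and Baptiste, so that assignment is forced.
Sun-AM can only be covered by Kowalski and Delgado, so that assignment is forced.
Picking the cheapest available docent for each shift independently would cost €1108, but that ignores the shift limits.
An optimal schedule: Wed-PM→Delgado+Kowalski, Thu-AM→Baptiste, Thu-PM→Baptiste, Fri-AM→Baptiste+Marcus, Fri-PM→Kowalski, Sat-AM→Marcus+Diallo, Sat-PM→Delgado, Sun-AM→Delgado+Kowalski.
Total: 92 + 96 + 90 + 90 + 90 + 98 + 96 + 98 + 100 + 92 + 92 + 96 = €1130.

€1130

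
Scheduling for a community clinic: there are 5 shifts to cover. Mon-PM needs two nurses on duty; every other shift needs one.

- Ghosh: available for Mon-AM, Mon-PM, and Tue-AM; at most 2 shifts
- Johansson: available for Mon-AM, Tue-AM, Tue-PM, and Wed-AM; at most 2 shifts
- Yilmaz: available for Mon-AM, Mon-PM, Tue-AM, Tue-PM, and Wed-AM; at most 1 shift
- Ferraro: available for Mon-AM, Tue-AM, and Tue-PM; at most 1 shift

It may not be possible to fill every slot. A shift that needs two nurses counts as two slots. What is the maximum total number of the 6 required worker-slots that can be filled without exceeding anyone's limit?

6

Total capacity across all nurses is 2+2+1+1 = 6, and 6 slots are needed, so at most 6 can be filled.
An assignment achieving 6: Mon-AM→Ghosh, Mon-PM→Ghosh+Yilmaz, Tue-AM→Ferraro, Tue-PM→Johansson, Wed-AM→Johansson.
Loads: Ghosh 2/2, Johansson 2/2, Yilmaz 1/1, Ferraro 1/1.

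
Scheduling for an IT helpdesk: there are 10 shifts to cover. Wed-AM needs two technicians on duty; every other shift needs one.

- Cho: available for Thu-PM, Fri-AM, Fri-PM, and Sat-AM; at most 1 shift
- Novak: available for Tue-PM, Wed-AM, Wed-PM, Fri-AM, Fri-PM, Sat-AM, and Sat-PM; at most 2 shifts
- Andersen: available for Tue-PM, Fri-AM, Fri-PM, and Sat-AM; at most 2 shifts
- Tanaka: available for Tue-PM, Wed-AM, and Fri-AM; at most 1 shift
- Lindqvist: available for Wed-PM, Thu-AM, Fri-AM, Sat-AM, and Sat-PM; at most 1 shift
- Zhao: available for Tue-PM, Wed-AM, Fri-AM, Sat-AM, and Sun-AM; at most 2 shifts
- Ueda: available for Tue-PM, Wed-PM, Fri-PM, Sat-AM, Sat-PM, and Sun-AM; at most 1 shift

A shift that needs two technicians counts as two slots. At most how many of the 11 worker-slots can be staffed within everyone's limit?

Total capacity across all technicians is 1+2+2+1+1+2+1 = 10, and 11 slots are needed, so at most 10 can be filled.
An assignment achieving 10: Tue-PM→Andersen, Wed-AM→Novak+Tanaka, Wed-PM→Novak, Thu-AM→Lindqvist, Thu-PM→Cho, Fri-AM→Zhao, Fri-PM→Andersen, Sat-PM→Ueda, Sun-AM→Zhao.
Loads: Cho 1/1, Novak 2/2, Andersen 2/2, Tanaka 1/1, Lindqvist 1/1, Zhao 2/2, Ueda 1/1.

10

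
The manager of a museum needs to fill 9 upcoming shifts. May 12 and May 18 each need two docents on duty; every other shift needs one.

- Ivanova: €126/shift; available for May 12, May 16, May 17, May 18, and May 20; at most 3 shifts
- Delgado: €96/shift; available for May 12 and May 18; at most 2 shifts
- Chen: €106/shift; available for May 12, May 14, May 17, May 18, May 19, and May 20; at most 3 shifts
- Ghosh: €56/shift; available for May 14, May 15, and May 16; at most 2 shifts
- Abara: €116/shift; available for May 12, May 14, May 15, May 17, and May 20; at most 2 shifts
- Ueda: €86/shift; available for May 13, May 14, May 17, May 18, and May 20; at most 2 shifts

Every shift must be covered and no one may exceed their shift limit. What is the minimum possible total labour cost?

€1026

May 13 can only be covered by Ueda, so that assignment is forced.
May 19 can only be covered by Chen, so that assignment is forced.
Picking the cheapest available docent for each shift independently would cost €916, but that ignores the shift limits.
An optimal schedule: May 12→Delgado+Abara, May 13→Ueda, May 14→Ueda, May 15→Ghosh, May 16→Ghosh, May 17→Chen, May 18→Delgado+Chen, May 19→Chen, May 20→Abara.
Total: 96 + 116 + 86 + 86 + 56 + 56 + 106 + 96 + 106 + 106 + 116 = €1026.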